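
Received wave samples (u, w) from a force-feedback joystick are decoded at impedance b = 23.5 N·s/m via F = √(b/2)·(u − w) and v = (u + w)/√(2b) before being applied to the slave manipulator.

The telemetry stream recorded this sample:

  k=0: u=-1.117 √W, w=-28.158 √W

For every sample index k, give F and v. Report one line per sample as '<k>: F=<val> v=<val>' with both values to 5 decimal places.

k=0: u−w=27.04100, u+w=-29.27500; √(b/2)=3.42783, √(2b)=6.85565; F=3.42783×27.041=92.69188, v=-29.27500/6.85565=-4.27020

0: F=92.69188 v=-4.27020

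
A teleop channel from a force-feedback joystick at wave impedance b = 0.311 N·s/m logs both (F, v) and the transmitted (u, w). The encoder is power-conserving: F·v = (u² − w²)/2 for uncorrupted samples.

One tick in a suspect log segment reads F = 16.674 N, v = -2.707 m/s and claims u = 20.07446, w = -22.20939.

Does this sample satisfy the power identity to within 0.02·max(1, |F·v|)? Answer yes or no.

F·v = 16.674×(-2.707) = -45.1365 W.
(u² − w²)/2 = (402.9839 − 493.2570)/2 = -45.1365 W.
|Δ| = 0.0000;  2% of max(1, |F·v|) = 0.9027.

yes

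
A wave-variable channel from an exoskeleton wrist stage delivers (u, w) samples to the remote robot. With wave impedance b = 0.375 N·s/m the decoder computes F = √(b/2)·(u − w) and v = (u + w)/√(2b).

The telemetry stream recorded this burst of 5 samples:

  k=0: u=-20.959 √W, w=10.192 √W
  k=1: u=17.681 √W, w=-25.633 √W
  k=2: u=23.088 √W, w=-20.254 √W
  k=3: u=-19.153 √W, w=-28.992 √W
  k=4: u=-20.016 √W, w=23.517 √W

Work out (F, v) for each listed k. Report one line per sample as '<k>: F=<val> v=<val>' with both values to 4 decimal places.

0: F=-13.4888 v=-12.4327
1: F=18.7555 v=-9.1822
2: F=18.7676 v=3.2724
3: F=4.2604 v=-55.5931
4: F=-18.8503 v=4.0426

k=0: u−w=-31.1510, u+w=-10.7670; √(b/2)=0.4330, √(2b)=0.8660; F=0.4330×(-31.151)=-13.4888, v=-10.7670/0.8660=-12.4327
k=1: u−w=43.3140, u+w=-7.9520; √(b/2)=0.4330, √(2b)=0.8660; F=0.4330×43.314=18.7555, v=-7.9520/0.8660=-9.1822
k=2: u−w=43.3420, u+w=2.8340; √(b/2)=0.4330, √(2b)=0.8660; F=0.4330×43.342=18.7676, v=2.8340/0.8660=3.2724
k=3: u−w=9.8390, u+w=-48.1450; √(b/2)=0.4330, √(2b)=0.8660; F=0.4330×9.839=4.2604, v=-48.1450/0.8660=-55.5931
k=4: u−w=-43.5330, u+w=3.5010; √(b/2)=0.4330, √(2b)=0.8660; F=0.4330×(-43.533)=-18.8503, v=3.5010/0.8660=4.0426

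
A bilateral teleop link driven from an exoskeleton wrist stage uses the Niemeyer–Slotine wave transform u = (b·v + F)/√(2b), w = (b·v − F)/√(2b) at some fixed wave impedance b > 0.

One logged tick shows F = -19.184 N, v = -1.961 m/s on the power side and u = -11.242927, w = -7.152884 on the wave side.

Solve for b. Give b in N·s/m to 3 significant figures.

u + w = -18.395811;  u + w = √(2b)·v, so √(2b) = -18.395811/(-1.961) = 9.380832.
b = (√(2b))²/2 = 88.000004/2 = 44.000002.
(Check via u − w = 2F/√(2b): u − w = -4.090043, 2F/√(2b) = -4.090042.)

b = 44 N·s/m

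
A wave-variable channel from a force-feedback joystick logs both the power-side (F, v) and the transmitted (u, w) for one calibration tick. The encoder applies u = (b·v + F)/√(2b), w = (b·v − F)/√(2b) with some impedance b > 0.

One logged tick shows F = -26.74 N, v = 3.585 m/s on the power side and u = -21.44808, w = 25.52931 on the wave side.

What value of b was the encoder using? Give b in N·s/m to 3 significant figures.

u + w = 4.0812;  u + w = √(2b)·v, so √(2b) = 4.0812/3.585 = 1.1384.
b = (√(2b))²/2 = 1.2960/2 = 0.6480.
(Check via u − w = 2F/√(2b): u − w = -46.9774, 2F/√(2b) = -46.9775.)

b = 0.648 N·s/m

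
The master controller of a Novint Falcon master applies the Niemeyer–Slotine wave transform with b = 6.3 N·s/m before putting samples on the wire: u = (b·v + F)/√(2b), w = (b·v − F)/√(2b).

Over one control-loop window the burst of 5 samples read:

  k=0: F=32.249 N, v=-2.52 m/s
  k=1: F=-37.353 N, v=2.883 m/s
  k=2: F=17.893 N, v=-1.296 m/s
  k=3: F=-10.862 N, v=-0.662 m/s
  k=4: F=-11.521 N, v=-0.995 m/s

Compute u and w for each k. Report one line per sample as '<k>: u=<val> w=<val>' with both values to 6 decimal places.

0: u=4.612570 w=-13.557683
1: u=-5.406198 w=15.639833
2: u=2.740610 w=-7.340954
3: u=-4.234955 w=1.885088
4: u=-5.011624 w=1.479724

k=0: b·v=6.3×(-2.52)=-15.876000; √(2b)=3.549648; u=(-15.876000+32.249)/3.549648=4.612570, w=(-15.876000−32.249)/3.549648=-13.557683
k=1: b·v=6.3×2.883=18.162900; √(2b)=3.549648; u=(18.162900+(-37.353))/3.549648=-5.406198, w=(18.162900−(-37.353))/3.549648=15.639833
k=2: b·v=6.3×(-1.296)=-8.164800; √(2b)=3.549648; u=(-8.164800+17.893)/3.549648=2.740610, w=(-8.164800−17.893)/3.549648=-7.340954
k=3: b·v=6.3×(-0.662)=-4.170600; √(2b)=3.549648; u=(-4.170600+(-10.862))/3.549648=-4.234955, w=(-4.170600−(-10.862))/3.549648=1.885088
k=4: b·v=6.3×(-0.995)=-6.268500; √(2b)=3.549648; u=(-6.268500+(-11.521))/3.549648=-5.011624, w=(-6.268500−(-11.521))/3.549648=1.479724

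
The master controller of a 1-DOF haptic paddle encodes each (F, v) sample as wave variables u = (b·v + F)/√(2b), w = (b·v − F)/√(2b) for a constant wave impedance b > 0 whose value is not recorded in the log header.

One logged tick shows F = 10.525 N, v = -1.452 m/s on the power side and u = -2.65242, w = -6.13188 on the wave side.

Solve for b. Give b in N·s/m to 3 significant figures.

b = 18.3 N·s/m

u + w = -8.7843;  u + w = √(2b)·v, so √(2b) = -8.7843/(-1.452) = 6.0498.
b = (√(2b))²/2 = 36.6000/2 = 18.3000.
(Check via u − w = 2F/√(2b): u − w = 3.4795, 2F/√(2b) = 3.4795.)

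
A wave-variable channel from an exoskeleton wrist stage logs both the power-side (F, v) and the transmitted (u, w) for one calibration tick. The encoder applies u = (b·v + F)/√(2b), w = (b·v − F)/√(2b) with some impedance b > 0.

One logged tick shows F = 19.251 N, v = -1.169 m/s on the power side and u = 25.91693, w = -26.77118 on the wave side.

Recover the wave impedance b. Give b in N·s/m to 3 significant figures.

u + w = -0.8543;  u + w = √(2b)·v, so √(2b) = -0.8543/(-1.169) = 0.7308.
b = (√(2b))²/2 = 0.5340/2 = 0.2670.
(Check via u − w = 2F/√(2b): u − w = 52.6881, 2F/√(2b) = 52.6881.)

b = 0.267 N·s/m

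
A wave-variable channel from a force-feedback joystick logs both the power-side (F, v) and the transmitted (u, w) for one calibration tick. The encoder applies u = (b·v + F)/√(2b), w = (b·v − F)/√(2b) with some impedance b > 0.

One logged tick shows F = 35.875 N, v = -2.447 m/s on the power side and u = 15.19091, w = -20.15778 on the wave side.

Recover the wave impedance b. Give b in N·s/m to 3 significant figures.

u + w = -4.9669;  u + w = √(2b)·v, so √(2b) = -4.9669/(-2.447) = 2.0298.
b = (√(2b))²/2 = 4.1200/2 = 2.0600.
(Check via u − w = 2F/√(2b): u − w = 35.3487, 2F/√(2b) = 35.3487.)

b = 2.06 N·s/m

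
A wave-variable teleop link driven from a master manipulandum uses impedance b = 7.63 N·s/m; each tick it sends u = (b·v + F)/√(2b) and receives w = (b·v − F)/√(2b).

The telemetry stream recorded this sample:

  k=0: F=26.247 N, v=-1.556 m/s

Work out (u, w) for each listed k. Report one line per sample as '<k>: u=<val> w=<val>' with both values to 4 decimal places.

0: u=3.6798 w=-9.7581

k=0: b·v=7.63×(-1.556)=-11.8723; √(2b)=3.9064; u=(-11.8723+26.247)/3.9064=3.6798, w=(-11.8723−26.247)/3.9064=-9.7581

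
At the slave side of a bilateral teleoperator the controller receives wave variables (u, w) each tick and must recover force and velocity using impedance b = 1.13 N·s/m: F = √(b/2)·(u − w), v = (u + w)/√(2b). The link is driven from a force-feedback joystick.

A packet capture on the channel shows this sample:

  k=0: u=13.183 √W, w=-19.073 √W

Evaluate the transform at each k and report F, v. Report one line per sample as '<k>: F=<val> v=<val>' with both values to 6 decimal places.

0: F=24.245700 v=-3.917970

k=0: u−w=32.256000, u+w=-5.890000; √(b/2)=0.751665, √(2b)=1.503330; F=0.751665×32.256=24.245700, v=-5.890000/1.503330=-3.917970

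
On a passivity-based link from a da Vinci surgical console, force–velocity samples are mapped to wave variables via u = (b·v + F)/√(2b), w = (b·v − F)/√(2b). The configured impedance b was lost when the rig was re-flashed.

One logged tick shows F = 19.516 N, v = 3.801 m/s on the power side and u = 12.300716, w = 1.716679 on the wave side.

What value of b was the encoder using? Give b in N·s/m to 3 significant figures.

b = 6.8 N·s/m

u + w = 14.017395;  u + w = √(2b)·v, so √(2b) = 14.017395/3.801 = 3.687818.
b = (√(2b))²/2 = 13.599999/2 = 6.800000.
(Check via u − w = 2F/√(2b): u − w = 10.584037, 2F/√(2b) = 10.584037.)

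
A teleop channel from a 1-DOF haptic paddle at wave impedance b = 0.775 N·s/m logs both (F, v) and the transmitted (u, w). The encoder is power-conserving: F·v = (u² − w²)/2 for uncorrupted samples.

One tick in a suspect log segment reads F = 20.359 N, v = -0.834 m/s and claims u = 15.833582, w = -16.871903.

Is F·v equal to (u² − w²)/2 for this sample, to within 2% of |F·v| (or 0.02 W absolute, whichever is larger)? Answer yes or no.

yes

F·v = 20.359×(-0.834) = -16.979406 W.
(u² − w²)/2 = (250.702319 − 284.661111)/2 = -16.979396 W.
|Δ| = 0.000010;  2% of max(1, |F·v|) = 0.339588.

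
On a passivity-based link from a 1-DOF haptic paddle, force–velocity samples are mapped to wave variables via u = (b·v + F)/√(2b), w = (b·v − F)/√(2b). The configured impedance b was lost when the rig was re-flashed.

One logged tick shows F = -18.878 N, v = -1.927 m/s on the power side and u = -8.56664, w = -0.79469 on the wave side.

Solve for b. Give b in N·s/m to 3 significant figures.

b = 11.8 N·s/m

u + w = -9.36133;  u + w = √(2b)·v, so √(2b) = -9.36133/(-1.927) = 4.85798.
b = (√(2b))²/2 = 23.59998/2 = 11.79999.
(Check via u − w = 2F/√(2b): u − w = -7.77195, 2F/√(2b) = -7.77195.)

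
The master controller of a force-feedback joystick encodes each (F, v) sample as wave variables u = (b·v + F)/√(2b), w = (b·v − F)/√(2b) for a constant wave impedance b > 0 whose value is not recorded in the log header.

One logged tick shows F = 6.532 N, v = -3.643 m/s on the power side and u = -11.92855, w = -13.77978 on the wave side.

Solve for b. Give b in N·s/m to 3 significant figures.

b = 24.9 N·s/m

u + w = -25.70833;  u + w = √(2b)·v, so √(2b) = -25.70833/(-3.643) = 7.05691.
b = (√(2b))²/2 = 49.80001/2 = 24.90000.
(Check via u − w = 2F/√(2b): u − w = 1.85123, 2F/√(2b) = 1.85123.)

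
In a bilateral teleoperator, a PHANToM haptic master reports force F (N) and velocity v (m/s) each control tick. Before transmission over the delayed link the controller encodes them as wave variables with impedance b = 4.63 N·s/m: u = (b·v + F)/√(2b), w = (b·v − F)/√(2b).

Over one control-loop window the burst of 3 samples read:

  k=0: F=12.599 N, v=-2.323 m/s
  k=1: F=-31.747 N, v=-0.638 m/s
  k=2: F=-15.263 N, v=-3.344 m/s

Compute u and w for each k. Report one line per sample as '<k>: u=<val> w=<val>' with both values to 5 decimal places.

k=0: b·v=4.63×(-2.323)=-10.75549; √(2b)=3.04302; u=(-10.75549+12.599)/3.04302=0.60581, w=(-10.75549−12.599)/3.04302=-7.67476
k=1: b·v=4.63×(-0.638)=-2.95394; √(2b)=3.04302; u=(-2.95394+(-31.747))/3.04302=-11.40344, w=(-2.95394−(-31.747))/3.04302=9.46199
k=2: b·v=4.63×(-3.344)=-15.48272; √(2b)=3.04302; u=(-15.48272+(-15.263))/3.04302=-10.10367, w=(-15.48272−(-15.263))/3.04302=-0.07220

0: u=0.60581 w=-7.67476
1: u=-11.40344 w=9.46199
2: u=-10.10367 w=-0.07220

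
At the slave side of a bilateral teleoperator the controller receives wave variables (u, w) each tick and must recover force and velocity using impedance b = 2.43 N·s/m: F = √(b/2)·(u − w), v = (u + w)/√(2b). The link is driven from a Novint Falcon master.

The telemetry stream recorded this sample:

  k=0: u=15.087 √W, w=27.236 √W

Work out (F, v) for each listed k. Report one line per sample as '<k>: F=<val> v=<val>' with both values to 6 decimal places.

k=0: u−w=-12.149000, u+w=42.323000; √(b/2)=1.102270, √(2b)=2.204541; F=1.102270×(-12.149)=-13.391483, v=42.323000/2.204541=19.198103

0: F=-13.391483 v=19.198103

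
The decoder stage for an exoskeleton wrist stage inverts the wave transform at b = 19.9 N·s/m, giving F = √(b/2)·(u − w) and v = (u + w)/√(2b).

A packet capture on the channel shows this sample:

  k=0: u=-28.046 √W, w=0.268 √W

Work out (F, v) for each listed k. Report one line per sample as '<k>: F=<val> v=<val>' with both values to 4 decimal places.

k=0: u−w=-28.3140, u+w=-27.7780; √(b/2)=3.1544, √(2b)=6.3087; F=3.1544×(-28.314)=-89.3126, v=-27.7780/6.3087=-4.4031

0: F=-89.3126 v=-4.4031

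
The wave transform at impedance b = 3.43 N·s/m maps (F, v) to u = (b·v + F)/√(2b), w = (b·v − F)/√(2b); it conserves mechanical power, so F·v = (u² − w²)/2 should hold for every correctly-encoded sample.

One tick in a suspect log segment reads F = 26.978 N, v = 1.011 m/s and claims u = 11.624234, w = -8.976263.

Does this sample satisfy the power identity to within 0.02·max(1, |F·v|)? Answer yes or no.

yes

F·v = 26.978×1.011 = 27.274758 W.
(u² − w²)/2 = (135.122816 − 80.573297)/2 = 27.274759 W.
|Δ| = 0.000001;  2% of max(1, |F·v|) = 0.545495.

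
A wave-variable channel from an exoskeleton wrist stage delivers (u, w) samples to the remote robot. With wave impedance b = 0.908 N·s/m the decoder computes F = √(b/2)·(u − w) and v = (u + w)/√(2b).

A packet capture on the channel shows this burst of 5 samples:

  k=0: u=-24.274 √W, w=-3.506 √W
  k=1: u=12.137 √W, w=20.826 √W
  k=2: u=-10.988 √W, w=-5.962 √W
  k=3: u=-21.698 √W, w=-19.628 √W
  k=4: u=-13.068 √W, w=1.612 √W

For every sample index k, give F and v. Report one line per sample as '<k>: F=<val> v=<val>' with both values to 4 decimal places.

0: F=-13.9934 v=-20.6146
1: F=-5.8546 v=24.4607
2: F=-3.3865 v=-12.5780
3: F=-1.3948 v=-30.6666
4: F=-9.8913 v=-8.5011

k=0: u−w=-20.7680, u+w=-27.7800; √(b/2)=0.6738, √(2b)=1.3476; F=0.6738×(-20.768)=-13.9934, v=-27.7800/1.3476=-20.6146
k=1: u−w=-8.6890, u+w=32.9630; √(b/2)=0.6738, √(2b)=1.3476; F=0.6738×(-8.689)=-5.8546, v=32.9630/1.3476=24.4607
k=2: u−w=-5.0260, u+w=-16.9500; √(b/2)=0.6738, √(2b)=1.3476; F=0.6738×(-5.026)=-3.3865, v=-16.9500/1.3476=-12.5780
k=3: u−w=-2.0700, u+w=-41.3260; √(b/2)=0.6738, √(2b)=1.3476; F=0.6738×(-2.07)=-1.3948, v=-41.3260/1.3476=-30.6666
k=4: u−w=-14.6800, u+w=-11.4560; √(b/2)=0.6738, √(2b)=1.3476; F=0.6738×(-14.68)=-9.8913, v=-11.4560/1.3476=-8.5011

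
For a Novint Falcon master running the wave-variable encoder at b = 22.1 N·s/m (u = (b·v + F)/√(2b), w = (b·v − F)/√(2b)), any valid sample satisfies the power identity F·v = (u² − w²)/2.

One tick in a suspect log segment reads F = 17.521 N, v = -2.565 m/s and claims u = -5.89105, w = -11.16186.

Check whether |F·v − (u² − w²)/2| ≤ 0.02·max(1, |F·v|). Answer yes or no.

F·v = 17.521×(-2.565) = -44.94136 W.
(u² − w²)/2 = (34.70447 − 124.58712)/2 = -44.94132 W.
|Δ| = 0.00004;  2% of max(1, |F·v|) = 0.89883.

yes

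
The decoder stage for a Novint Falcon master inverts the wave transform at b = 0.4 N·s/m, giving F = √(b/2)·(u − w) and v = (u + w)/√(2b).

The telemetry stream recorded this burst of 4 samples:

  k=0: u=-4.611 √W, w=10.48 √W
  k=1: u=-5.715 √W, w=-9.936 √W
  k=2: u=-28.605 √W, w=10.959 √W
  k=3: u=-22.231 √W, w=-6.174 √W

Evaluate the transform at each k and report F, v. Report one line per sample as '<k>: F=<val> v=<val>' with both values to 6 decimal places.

0: F=-6.748900 v=6.561741
1: F=1.887689 v=-17.498350
2: F=-17.693559 v=-19.728828
3: F=-7.180909 v=-31.757755

k=0: u−w=-15.091000, u+w=5.869000; √(b/2)=0.447214, √(2b)=0.894427; F=0.447214×(-15.091)=-6.748900, v=5.869000/0.894427=6.561741
k=1: u−w=4.221000, u+w=-15.651000; √(b/2)=0.447214, √(2b)=0.894427; F=0.447214×4.221=1.887689, v=-15.651000/0.894427=-17.498350
k=2: u−w=-39.564000, u+w=-17.646000; √(b/2)=0.447214, √(2b)=0.894427; F=0.447214×(-39.564)=-17.693559, v=-17.646000/0.894427=-19.728828
k=3: u−w=-16.057000, u+w=-28.405000; √(b/2)=0.447214, √(2b)=0.894427; F=0.447214×(-16.057)=-7.180909, v=-28.405000/0.894427=-31.757755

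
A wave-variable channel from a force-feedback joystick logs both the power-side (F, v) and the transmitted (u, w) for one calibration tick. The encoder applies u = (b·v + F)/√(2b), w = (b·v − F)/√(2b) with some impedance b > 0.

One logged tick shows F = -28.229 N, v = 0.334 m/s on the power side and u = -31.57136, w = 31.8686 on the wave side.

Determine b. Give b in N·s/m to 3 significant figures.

b = 0.396 N·s/m

u + w = 0.2972;  u + w = √(2b)·v, so √(2b) = 0.2972/0.334 = 0.8899.
b = (√(2b))²/2 = 0.7920/2 = 0.3960.
(Check via u − w = 2F/√(2b): u − w = -63.4400, 2F/√(2b) = -63.4402.)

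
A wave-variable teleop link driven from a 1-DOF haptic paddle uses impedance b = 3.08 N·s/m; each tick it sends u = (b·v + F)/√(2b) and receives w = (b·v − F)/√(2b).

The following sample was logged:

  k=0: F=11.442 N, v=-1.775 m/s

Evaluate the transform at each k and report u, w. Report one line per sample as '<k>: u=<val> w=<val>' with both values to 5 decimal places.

k=0: b·v=3.08×(-1.775)=-5.46700; √(2b)=2.48193; u=(-5.46700+11.442)/2.48193=2.40740, w=(-5.46700−11.442)/2.48193=-6.81283

0: u=2.40740 w=-6.81283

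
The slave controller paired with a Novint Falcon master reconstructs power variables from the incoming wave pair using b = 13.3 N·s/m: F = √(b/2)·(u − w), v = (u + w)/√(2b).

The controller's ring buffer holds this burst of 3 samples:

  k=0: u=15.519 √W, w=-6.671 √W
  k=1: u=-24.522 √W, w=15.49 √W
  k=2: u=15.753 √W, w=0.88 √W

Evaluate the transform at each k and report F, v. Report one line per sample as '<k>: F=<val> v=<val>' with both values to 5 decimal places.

k=0: u−w=22.19000, u+w=8.84800; √(b/2)=2.57876, √(2b)=5.15752; F=2.57876×22.19=57.22267, v=8.84800/5.15752=1.71555
k=1: u−w=-40.01200, u+w=-9.03200; √(b/2)=2.57876, √(2b)=5.15752; F=2.57876×(-40.012)=-103.18132, v=-9.03200/5.15752=-1.75123
k=2: u−w=14.87300, u+w=16.63300; √(b/2)=2.57876, √(2b)=5.15752; F=2.57876×14.873=38.35389, v=16.63300/5.15752=3.22500

0: F=57.22267 v=1.71555
1: F=-103.18132 v=-1.75123
2: F=38.35389 v=3.22500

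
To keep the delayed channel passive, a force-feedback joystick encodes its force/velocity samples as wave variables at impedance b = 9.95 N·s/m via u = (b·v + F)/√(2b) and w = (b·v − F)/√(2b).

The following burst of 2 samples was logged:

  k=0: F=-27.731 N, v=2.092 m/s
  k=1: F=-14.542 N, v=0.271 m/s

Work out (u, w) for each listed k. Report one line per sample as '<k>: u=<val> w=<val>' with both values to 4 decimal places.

0: u=-1.5503 w=10.8825
1: u=-2.6554 w=3.8643

k=0: b·v=9.95×2.092=20.8154; √(2b)=4.4609; u=(20.8154+(-27.731))/4.4609=-1.5503, w=(20.8154−(-27.731))/4.4609=10.8825
k=1: b·v=9.95×0.271=2.6965; √(2b)=4.4609; u=(2.6965+(-14.542))/4.4609=-2.6554, w=(2.6965−(-14.542))/4.4609=3.8643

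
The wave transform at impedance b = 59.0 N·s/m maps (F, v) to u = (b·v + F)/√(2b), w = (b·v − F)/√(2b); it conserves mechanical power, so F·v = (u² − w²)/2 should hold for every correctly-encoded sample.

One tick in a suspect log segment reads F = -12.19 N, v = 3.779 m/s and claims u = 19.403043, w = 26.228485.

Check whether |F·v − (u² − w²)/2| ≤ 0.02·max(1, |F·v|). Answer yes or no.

F·v = (-12.19)×3.779 = -46.066010 W.
(u² − w²)/2 = (376.478078 − 687.933425)/2 = -155.727674 W.
|Δ| = 109.661664;  2% of max(1, |F·v|) = 0.921320.

no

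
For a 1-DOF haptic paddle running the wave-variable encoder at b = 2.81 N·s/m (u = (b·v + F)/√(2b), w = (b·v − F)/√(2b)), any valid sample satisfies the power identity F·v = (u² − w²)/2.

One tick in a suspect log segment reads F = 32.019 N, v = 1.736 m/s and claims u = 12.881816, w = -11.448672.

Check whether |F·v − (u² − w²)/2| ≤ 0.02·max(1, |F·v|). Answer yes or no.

no

F·v = 32.019×1.736 = 55.584984 W.
(u² − w²)/2 = (165.941183 − 131.072091)/2 = 17.434546 W.
|Δ| = 38.150438;  2% of max(1, |F·v|) = 1.111700.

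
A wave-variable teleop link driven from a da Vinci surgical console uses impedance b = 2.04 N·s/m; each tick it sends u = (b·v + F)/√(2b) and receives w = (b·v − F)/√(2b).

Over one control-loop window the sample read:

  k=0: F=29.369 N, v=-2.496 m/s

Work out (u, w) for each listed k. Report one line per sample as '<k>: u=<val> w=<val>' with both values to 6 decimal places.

k=0: b·v=2.04×(-2.496)=-5.091840; √(2b)=2.019901; u=(-5.091840+29.369)/2.019901=12.018985, w=(-5.091840−29.369)/2.019901=-17.060658

0: u=12.018985 w=-17.060658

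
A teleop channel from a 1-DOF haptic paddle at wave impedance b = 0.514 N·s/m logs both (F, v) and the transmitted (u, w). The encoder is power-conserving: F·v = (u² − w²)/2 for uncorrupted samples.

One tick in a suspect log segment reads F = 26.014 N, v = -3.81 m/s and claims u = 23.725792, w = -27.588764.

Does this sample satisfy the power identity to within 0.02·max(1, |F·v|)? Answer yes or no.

F·v = 26.014×(-3.81) = -99.113340 W.
(u² − w²)/2 = (562.913206 − 761.139899)/2 = -99.113347 W.
|Δ| = 0.000007;  2% of max(1, |F·v|) = 1.982267.

yes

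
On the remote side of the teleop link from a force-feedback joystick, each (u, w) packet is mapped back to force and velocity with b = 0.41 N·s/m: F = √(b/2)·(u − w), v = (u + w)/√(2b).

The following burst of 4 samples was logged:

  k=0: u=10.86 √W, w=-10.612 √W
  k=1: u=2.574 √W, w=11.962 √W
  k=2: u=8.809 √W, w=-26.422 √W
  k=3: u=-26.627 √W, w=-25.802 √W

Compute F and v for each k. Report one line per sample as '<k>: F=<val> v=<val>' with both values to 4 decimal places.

0: F=9.7219 v=0.2739
1: F=-4.2506 v=16.0523
2: F=15.9515 v=-19.4503
3: F=-0.3735 v=-57.8981

k=0: u−w=21.4720, u+w=0.2480; √(b/2)=0.4528, √(2b)=0.9055; F=0.4528×21.472=9.7219, v=0.2480/0.9055=0.2739
k=1: u−w=-9.3880, u+w=14.5360; √(b/2)=0.4528, √(2b)=0.9055; F=0.4528×(-9.388)=-4.2506, v=14.5360/0.9055=16.0523
k=2: u−w=35.2310, u+w=-17.6130; √(b/2)=0.4528, √(2b)=0.9055; F=0.4528×35.231=15.9515, v=-17.6130/0.9055=-19.4503
k=3: u−w=-0.8250, u+w=-52.4290; √(b/2)=0.4528, √(2b)=0.9055; F=0.4528×(-0.825)=-0.3735, v=-52.4290/0.9055=-57.8981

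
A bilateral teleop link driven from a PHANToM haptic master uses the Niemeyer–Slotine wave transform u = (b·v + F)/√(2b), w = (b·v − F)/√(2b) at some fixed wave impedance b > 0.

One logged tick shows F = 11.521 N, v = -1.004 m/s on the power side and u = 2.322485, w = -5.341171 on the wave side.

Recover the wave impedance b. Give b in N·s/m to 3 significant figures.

u + w = -3.018686;  u + w = √(2b)·v, so √(2b) = -3.018686/(-1.004) = 3.006659.
b = (√(2b))²/2 = 9.040001/2 = 4.520000.
(Check via u − w = 2F/√(2b): u − w = 7.663656, 2F/√(2b) = 7.663655.)

b = 4.52 N·s/m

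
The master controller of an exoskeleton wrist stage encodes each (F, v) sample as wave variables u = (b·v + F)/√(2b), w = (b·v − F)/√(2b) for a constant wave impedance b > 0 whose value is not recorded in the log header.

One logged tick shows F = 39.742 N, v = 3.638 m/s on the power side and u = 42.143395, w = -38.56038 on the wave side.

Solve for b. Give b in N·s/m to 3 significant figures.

u + w = 3.583015;  u + w = √(2b)·v, so √(2b) = 3.583015/3.638 = 0.984886.
b = (√(2b))²/2 = 0.970000/2 = 0.485000.
(Check via u − w = 2F/√(2b): u − w = 80.703775, 2F/√(2b) = 80.703763.)

b = 0.485 N·s/m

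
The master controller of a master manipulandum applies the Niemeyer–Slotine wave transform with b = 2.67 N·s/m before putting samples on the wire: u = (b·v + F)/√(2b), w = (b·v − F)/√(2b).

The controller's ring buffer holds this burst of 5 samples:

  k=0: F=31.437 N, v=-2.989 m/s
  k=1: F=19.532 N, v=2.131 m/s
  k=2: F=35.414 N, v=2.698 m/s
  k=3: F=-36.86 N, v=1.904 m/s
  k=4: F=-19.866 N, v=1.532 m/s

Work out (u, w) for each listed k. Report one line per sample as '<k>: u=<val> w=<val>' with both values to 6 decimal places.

k=0: b·v=2.67×(-2.989)=-7.980630; √(2b)=2.310844; u=(-7.980630+31.437)/2.310844=10.150564, w=(-7.980630−31.437)/2.310844=-17.057677
k=1: b·v=2.67×2.131=5.689770; √(2b)=2.310844; u=(5.689770+19.532)/2.310844=10.914527, w=(5.689770−19.532)/2.310844=-5.990119
k=2: b·v=2.67×2.698=7.203660; √(2b)=2.310844; u=(7.203660+35.414)/2.310844=18.442465, w=(7.203660−35.414)/2.310844=-12.207808
k=3: b·v=2.67×1.904=5.083680; √(2b)=2.310844; u=(5.083680+(-36.86))/2.310844=-13.750959, w=(5.083680−(-36.86))/2.310844=18.150805
k=4: b·v=2.67×1.532=4.090440; √(2b)=2.310844; u=(4.090440+(-19.866))/2.310844=-6.826752, w=(4.090440−(-19.866))/2.310844=10.366965

0: u=10.150564 w=-17.057677
1: u=10.914527 w=-5.990119
2: u=18.442465 w=-12.207808
3: u=-13.750959 w=18.150805
4: u=-6.826752 w=10.366965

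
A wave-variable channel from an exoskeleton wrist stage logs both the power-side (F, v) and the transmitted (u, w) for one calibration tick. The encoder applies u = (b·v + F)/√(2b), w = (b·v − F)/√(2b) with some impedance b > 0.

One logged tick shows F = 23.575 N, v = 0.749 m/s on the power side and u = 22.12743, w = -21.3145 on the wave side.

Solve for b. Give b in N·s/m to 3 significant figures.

b = 0.589 N·s/m

u + w = 0.8129;  u + w = √(2b)·v, so √(2b) = 0.8129/0.749 = 1.0854.
b = (√(2b))²/2 = 1.1780/2 = 0.5890.
(Check via u − w = 2F/√(2b): u − w = 43.4419, 2F/√(2b) = 43.4421.)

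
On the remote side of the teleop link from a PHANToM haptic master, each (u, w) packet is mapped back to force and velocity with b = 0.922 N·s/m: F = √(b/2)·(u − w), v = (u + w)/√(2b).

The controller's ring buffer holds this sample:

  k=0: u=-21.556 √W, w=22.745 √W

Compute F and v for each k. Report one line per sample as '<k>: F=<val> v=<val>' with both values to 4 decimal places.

k=0: u−w=-44.3010, u+w=1.1890; √(b/2)=0.6790, √(2b)=1.3579; F=0.6790×(-44.301)=-30.0790, v=1.1890/1.3579=0.8756

0: F=-30.0790 v=0.8756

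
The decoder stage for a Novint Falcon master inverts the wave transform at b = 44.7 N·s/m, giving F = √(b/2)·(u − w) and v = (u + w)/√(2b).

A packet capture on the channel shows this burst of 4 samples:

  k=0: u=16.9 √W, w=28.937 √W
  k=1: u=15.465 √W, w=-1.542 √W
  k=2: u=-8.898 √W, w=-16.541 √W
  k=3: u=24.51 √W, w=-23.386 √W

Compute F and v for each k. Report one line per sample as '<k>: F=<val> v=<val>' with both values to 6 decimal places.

k=0: u−w=-12.037000, u+w=45.837000; √(b/2)=4.727579, √(2b)=9.455157; F=4.727579×(-12.037)=-56.905864, v=45.837000/9.455157=4.847830
k=1: u−w=17.007000, u+w=13.923000; √(b/2)=4.727579, √(2b)=9.455157; F=4.727579×17.007=80.401930, v=13.923000/9.455157=1.472530
k=2: u−w=7.643000, u+w=-25.439000; √(b/2)=4.727579, √(2b)=9.455157; F=4.727579×7.643=36.132884, v=-25.439000/9.455157=-2.690489
k=3: u−w=47.896000, u+w=1.124000; √(b/2)=4.727579, √(2b)=9.455157; F=4.727579×47.896=226.432108, v=1.124000/9.455157=0.118877

0: F=-56.905864 v=4.847830
1: F=80.401930 v=1.472530
2: F=36.132884 v=-2.690489
3: F=226.432108 v=0.118877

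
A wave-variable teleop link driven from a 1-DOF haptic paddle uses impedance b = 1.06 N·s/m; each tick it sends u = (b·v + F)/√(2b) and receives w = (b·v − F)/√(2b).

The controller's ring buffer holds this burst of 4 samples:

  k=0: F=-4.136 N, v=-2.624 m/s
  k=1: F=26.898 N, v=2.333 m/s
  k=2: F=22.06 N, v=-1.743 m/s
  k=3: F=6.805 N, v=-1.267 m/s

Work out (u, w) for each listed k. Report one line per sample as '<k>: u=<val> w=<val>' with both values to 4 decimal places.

0: u=-4.7509 w=0.9303
1: u=20.1721 w=-16.7752
2: u=13.8819 w=-16.4198
3: u=3.7513 w=-5.5961

k=0: b·v=1.06×(-2.624)=-2.7814; √(2b)=1.4560; u=(-2.7814+(-4.136))/1.4560=-4.7509, w=(-2.7814−(-4.136))/1.4560=0.9303
k=1: b·v=1.06×2.333=2.4730; √(2b)=1.4560; u=(2.4730+26.898)/1.4560=20.1721, w=(2.4730−26.898)/1.4560=-16.7752
k=2: b·v=1.06×(-1.743)=-1.8476; √(2b)=1.4560; u=(-1.8476+22.06)/1.4560=13.8819, w=(-1.8476−22.06)/1.4560=-16.4198
k=3: b·v=1.06×(-1.267)=-1.3430; √(2b)=1.4560; u=(-1.3430+6.805)/1.4560=3.7513, w=(-1.3430−6.805)/1.4560=-5.5961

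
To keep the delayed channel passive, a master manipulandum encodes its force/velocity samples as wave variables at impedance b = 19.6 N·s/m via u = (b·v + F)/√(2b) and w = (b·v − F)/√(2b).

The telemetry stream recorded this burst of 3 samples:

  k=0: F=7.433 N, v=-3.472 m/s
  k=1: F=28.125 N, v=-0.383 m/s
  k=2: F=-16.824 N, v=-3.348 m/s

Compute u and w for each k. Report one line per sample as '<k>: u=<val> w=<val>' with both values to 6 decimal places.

0: u=-9.681887 w=-12.056272
1: u=3.293121 w=-5.691080
2: u=-13.168013 w=-7.793783

k=0: b·v=19.6×(-3.472)=-68.051200; √(2b)=6.260990; u=(-68.051200+7.433)/6.260990=-9.681887, w=(-68.051200−7.433)/6.260990=-12.056272
k=1: b·v=19.6×(-0.383)=-7.506800; √(2b)=6.260990; u=(-7.506800+28.125)/6.260990=3.293121, w=(-7.506800−28.125)/6.260990=-5.691080
k=2: b·v=19.6×(-3.348)=-65.620800; √(2b)=6.260990; u=(-65.620800+(-16.824))/6.260990=-13.168013, w=(-65.620800−(-16.824))/6.260990=-7.793783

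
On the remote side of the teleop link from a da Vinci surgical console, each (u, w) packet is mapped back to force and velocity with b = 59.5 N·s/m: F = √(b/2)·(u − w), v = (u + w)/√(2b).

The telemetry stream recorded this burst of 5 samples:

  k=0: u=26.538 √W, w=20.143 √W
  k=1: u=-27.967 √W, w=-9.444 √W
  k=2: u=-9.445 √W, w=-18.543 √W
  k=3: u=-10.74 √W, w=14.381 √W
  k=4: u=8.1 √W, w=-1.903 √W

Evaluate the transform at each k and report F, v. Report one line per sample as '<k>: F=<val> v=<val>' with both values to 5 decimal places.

0: F=34.88061 v=4.27924
1: F=-101.03104 v=-3.42946
2: F=49.62373 v=-2.56566
3: F=-137.01888 v=0.33377
4: F=54.55992 v=0.56808

k=0: u−w=6.39500, u+w=46.68100; √(b/2)=5.45436, √(2b)=10.90871; F=5.45436×6.395=34.88061, v=46.68100/10.90871=4.27924
k=1: u−w=-18.52300, u+w=-37.41100; √(b/2)=5.45436, √(2b)=10.90871; F=5.45436×(-18.523)=-101.03104, v=-37.41100/10.90871=-3.42946
k=2: u−w=9.09800, u+w=-27.98800; √(b/2)=5.45436, √(2b)=10.90871; F=5.45436×9.098=49.62373, v=-27.98800/10.90871=-2.56566
k=3: u−w=-25.12100, u+w=3.64100; √(b/2)=5.45436, √(2b)=10.90871; F=5.45436×(-25.121)=-137.01888, v=3.64100/10.90871=0.33377
k=4: u−w=10.00300, u+w=6.19700; √(b/2)=5.45436, √(2b)=10.90871; F=5.45436×10.003=54.55992, v=6.19700/10.90871=0.56808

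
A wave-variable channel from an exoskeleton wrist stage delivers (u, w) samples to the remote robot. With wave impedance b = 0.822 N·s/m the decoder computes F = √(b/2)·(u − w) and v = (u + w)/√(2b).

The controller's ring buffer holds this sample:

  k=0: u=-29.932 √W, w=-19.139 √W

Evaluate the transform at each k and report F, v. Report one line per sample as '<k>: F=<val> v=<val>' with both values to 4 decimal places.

0: F=-6.9193 v=-38.2714

k=0: u−w=-10.7930, u+w=-49.0710; √(b/2)=0.6411, √(2b)=1.2822; F=0.6411×(-10.793)=-6.9193, v=-49.0710/1.2822=-38.2714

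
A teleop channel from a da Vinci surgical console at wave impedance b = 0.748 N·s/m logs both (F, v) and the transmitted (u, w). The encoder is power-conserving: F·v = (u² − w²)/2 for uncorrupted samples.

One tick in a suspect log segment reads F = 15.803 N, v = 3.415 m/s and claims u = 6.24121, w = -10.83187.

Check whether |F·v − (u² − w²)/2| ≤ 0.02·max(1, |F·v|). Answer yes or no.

F·v = 15.803×3.415 = 53.96725 W.
(u² − w²)/2 = (38.95270 − 117.32941)/2 = -39.18835 W.
|Δ| = 93.15560;  2% of max(1, |F·v|) = 1.07934.

no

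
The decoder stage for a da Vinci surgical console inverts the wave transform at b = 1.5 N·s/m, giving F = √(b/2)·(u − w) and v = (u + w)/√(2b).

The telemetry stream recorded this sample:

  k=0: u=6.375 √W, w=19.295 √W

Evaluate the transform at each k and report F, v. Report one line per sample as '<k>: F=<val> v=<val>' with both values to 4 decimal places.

k=0: u−w=-12.9200, u+w=25.6700; √(b/2)=0.8660, √(2b)=1.7321; F=0.8660×(-12.92)=-11.1890, v=25.6700/1.7321=14.8206

0: F=-11.1890 v=14.8206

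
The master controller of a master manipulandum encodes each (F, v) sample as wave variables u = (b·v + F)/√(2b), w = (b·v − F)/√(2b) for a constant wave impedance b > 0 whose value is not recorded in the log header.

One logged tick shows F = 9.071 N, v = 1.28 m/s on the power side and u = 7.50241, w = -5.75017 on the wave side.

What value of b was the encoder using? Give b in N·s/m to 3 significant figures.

u + w = 1.7522;  u + w = √(2b)·v, so √(2b) = 1.7522/1.28 = 1.3689.
b = (√(2b))²/2 = 1.8740/2 = 0.9370.
(Check via u − w = 2F/√(2b): u − w = 13.2526, 2F/√(2b) = 13.2526.)

b = 0.937 N·s/m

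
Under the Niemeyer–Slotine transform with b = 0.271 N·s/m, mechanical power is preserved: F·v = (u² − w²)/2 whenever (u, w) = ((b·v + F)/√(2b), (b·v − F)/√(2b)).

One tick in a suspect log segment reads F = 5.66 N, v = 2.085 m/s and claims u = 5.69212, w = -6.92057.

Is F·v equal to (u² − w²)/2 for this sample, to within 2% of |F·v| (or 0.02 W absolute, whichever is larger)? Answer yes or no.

F·v = 5.66×2.085 = 11.80110 W.
(u² − w²)/2 = (32.40023 − 47.89429)/2 = -7.74703 W.
|Δ| = 19.54813;  2% of max(1, |F·v|) = 0.23602.

no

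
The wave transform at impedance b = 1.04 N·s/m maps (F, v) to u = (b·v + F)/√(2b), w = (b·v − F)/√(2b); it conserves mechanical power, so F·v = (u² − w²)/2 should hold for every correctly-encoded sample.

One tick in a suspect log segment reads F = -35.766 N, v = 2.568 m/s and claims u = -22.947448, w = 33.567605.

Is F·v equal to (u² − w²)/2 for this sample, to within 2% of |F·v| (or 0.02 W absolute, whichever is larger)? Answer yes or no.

no

F·v = (-35.766)×2.568 = -91.847088 W.
(u² − w²)/2 = (526.585370 − 1126.784105)/2 = -300.099368 W.
|Δ| = 208.252280;  2% of max(1, |F·v|) = 1.836942.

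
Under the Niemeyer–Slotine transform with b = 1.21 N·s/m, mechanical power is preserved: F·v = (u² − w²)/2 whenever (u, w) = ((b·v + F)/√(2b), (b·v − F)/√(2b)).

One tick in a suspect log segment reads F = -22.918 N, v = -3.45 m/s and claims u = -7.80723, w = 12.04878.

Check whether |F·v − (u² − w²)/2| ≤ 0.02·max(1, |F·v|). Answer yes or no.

F·v = (-22.918)×(-3.45) = 79.06710 W.
(u² − w²)/2 = (60.95284 − 145.17310)/2 = -42.11013 W.
|Δ| = 121.17723;  2% of max(1, |F·v|) = 1.58134.

no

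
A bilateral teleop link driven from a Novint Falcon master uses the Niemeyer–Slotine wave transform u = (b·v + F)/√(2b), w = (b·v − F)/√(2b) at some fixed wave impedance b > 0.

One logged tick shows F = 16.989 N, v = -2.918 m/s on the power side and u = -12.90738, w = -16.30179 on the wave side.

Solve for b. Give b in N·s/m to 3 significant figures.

b = 50.1 N·s/m

u + w = -29.20917;  u + w = √(2b)·v, so √(2b) = -29.20917/(-2.918) = 10.01000.
b = (√(2b))²/2 = 100.20003/2 = 50.10002.
(Check via u − w = 2F/√(2b): u − w = 3.39441, 2F/√(2b) = 3.39441.)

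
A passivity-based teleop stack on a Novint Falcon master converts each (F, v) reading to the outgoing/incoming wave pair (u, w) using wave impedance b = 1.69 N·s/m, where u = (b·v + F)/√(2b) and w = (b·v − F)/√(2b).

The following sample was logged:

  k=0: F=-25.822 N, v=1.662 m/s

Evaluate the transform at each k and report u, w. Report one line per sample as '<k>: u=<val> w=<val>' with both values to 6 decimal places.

k=0: b·v=1.69×1.662=2.808780; √(2b)=1.838478; u=(2.808780+(-25.822))/1.838478=-12.517541, w=(2.808780−(-25.822))/1.838478=15.573091

0: u=-12.517541 w=15.573091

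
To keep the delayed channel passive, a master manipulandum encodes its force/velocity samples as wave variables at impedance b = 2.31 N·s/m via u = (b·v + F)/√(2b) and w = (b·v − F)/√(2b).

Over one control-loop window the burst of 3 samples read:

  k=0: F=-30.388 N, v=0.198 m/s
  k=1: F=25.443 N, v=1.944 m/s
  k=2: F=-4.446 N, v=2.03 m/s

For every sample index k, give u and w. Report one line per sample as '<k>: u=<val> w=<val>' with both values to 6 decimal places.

0: u=-13.924985 w=14.350570
1: u=13.926390 w=-9.747920
2: u=0.113193 w=4.250126

k=0: b·v=2.31×0.198=0.457380; √(2b)=2.149419; u=(0.457380+(-30.388))/2.149419=-13.924985, w=(0.457380−(-30.388))/2.149419=14.350570
k=1: b·v=2.31×1.944=4.490640; √(2b)=2.149419; u=(4.490640+25.443)/2.149419=13.926390, w=(4.490640−25.443)/2.149419=-9.747920
k=2: b·v=2.31×2.03=4.689300; √(2b)=2.149419; u=(4.689300+(-4.446))/2.149419=0.113193, w=(4.689300−(-4.446))/2.149419=4.250126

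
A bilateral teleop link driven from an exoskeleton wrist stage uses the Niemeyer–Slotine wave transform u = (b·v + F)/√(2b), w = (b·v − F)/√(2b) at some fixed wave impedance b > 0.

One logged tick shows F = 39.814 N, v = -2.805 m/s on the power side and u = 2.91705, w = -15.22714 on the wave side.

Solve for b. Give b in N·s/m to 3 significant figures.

u + w = -12.3101;  u + w = √(2b)·v, so √(2b) = -12.3101/(-2.805) = 4.3886.
b = (√(2b))²/2 = 19.2600/2 = 9.6300.
(Check via u − w = 2F/√(2b): u − w = 18.1442, 2F/√(2b) = 18.1442.)

b = 9.63 N·s/m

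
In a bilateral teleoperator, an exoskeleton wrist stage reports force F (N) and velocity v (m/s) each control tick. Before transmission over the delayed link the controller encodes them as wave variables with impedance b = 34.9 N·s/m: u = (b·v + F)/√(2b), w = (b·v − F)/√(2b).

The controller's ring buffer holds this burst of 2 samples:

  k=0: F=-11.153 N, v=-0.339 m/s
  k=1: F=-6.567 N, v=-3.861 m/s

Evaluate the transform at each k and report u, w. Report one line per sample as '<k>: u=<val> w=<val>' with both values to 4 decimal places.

k=0: b·v=34.9×(-0.339)=-11.8311; √(2b)=8.3546; u=(-11.8311+(-11.153))/8.3546=-2.7511, w=(-11.8311−(-11.153))/8.3546=-0.0812
k=1: b·v=34.9×(-3.861)=-134.7489; √(2b)=8.3546; u=(-134.7489+(-6.567))/8.3546=-16.9147, w=(-134.7489−(-6.567))/8.3546=-15.3426

0: u=-2.7511 w=-0.0812
1: u=-16.9147 w=-15.3426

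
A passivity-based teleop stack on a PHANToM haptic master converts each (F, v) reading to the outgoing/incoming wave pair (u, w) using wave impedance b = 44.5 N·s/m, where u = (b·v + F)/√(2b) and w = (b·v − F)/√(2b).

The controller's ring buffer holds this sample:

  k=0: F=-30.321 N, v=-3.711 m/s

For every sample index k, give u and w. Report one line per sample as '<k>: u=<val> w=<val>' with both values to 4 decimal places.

k=0: b·v=44.5×(-3.711)=-165.1395; √(2b)=9.4340; u=(-165.1395+(-30.321))/9.4340=-20.7188, w=(-165.1395−(-30.321))/9.4340=-14.2907

0: u=-20.7188 w=-14.2907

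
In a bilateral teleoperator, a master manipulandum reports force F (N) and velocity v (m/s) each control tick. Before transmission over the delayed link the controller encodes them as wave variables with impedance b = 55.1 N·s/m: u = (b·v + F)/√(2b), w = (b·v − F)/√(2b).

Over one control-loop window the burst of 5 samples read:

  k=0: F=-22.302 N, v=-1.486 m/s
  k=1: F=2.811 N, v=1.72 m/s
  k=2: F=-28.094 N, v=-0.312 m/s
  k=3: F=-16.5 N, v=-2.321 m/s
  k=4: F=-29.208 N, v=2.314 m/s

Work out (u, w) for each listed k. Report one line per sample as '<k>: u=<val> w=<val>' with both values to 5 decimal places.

k=0: b·v=55.1×(-1.486)=-81.87860; √(2b)=10.49762; u=(-81.87860+(-22.302))/10.49762=-9.92421, w=(-81.87860−(-22.302))/10.49762=-5.67525
k=1: b·v=55.1×1.72=94.77200; √(2b)=10.49762; u=(94.77200+2.811)/10.49762=9.29573, w=(94.77200−2.811)/10.49762=8.76018
k=2: b·v=55.1×(-0.312)=-17.19120; √(2b)=10.49762; u=(-17.19120+(-28.094))/10.49762=-4.31385, w=(-17.19120−(-28.094))/10.49762=1.03860
k=3: b·v=55.1×(-2.321)=-127.88710; √(2b)=10.49762; u=(-127.88710+(-16.5))/10.49762=-13.75427, w=(-127.88710−(-16.5))/10.49762=-10.61070
k=4: b·v=55.1×2.314=127.50140; √(2b)=10.49762; u=(127.50140+(-29.208))/10.49762=9.36340, w=(127.50140−(-29.208))/10.49762=14.92809

0: u=-9.92421 w=-5.67525
1: u=9.29573 w=8.76018
2: u=-4.31385 w=1.03860
3: u=-13.75427 w=-10.61070
4: u=9.36340 w=14.92809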